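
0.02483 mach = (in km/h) 30.44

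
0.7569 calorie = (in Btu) 0.003002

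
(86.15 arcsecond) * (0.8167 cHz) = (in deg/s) 0.0001954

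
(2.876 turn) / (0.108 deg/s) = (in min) 159.8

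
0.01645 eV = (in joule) 2.636e-21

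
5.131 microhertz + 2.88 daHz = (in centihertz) 2880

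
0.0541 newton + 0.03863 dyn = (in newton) 0.0541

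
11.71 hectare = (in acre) 28.94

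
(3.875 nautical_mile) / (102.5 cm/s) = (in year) 0.000222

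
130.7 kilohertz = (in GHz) 0.0001307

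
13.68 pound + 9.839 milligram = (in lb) 13.68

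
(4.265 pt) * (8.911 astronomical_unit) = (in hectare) 2.006e+05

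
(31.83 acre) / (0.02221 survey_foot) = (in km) 1.903e+04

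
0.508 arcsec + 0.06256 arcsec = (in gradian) 0.0001761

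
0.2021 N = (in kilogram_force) 0.02061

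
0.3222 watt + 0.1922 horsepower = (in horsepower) 0.1926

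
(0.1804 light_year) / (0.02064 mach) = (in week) 4.015e+08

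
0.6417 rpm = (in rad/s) 0.0672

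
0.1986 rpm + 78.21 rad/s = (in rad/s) 78.23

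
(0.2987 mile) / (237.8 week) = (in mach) 9.816e-09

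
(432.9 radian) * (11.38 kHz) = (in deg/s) 2.823e+08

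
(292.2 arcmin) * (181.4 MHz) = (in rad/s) 1.542e+07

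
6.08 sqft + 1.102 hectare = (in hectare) 1.102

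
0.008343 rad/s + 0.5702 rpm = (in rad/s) 0.06805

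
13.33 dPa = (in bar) 1.333e-05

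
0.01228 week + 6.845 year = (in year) 6.845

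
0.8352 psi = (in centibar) 5.759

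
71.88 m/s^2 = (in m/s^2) 71.88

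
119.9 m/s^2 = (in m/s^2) 119.9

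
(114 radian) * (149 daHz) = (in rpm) 1.622e+06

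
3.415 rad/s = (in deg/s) 195.7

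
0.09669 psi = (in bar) 0.006667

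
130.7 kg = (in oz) 4610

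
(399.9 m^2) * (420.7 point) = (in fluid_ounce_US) 2.007e+06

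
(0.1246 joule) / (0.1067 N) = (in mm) 1168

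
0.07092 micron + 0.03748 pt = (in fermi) 1.329e+10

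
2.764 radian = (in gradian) 176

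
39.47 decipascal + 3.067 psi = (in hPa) 211.5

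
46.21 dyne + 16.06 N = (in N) 16.06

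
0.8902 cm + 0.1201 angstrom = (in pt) 25.23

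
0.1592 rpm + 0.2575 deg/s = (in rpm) 0.2021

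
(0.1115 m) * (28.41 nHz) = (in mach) 9.303e-12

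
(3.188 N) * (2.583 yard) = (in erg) 7.53e+07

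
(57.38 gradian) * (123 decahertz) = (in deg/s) 6.352e+04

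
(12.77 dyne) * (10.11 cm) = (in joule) 1.291e-05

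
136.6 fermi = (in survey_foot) 4.482e-13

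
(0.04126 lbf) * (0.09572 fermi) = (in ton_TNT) 4.199e-27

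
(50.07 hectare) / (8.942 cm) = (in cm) 5.599e+08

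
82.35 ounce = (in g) 2335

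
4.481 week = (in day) 31.37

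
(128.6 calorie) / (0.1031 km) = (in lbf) 1.173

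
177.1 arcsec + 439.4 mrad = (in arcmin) 1513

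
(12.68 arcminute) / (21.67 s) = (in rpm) 0.001625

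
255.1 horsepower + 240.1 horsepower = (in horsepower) 495.2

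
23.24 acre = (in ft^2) 1.012e+06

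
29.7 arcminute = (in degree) 0.495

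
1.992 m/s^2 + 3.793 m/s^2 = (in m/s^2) 5.785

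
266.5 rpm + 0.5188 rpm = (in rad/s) 27.96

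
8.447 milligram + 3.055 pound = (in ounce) 48.88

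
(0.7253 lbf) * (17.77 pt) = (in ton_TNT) 4.834e-12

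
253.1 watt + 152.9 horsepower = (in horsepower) 153.2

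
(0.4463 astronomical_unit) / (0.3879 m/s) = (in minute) 2.869e+09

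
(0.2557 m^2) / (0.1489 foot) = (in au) 3.766e-11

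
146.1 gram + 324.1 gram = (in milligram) 4.702e+05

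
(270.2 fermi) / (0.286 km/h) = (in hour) 9.448e-16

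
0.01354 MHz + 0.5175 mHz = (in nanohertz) 1.354e+13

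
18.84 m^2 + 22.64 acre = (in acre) 22.64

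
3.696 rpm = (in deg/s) 22.18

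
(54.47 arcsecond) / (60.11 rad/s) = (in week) 7.264e-12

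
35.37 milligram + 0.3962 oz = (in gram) 11.27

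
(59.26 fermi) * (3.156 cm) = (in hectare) 1.87e-19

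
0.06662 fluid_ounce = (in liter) 0.00197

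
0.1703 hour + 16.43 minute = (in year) 5.07e-05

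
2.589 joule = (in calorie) 0.6188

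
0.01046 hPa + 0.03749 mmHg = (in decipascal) 60.44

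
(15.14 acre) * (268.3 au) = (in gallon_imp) 5.409e+20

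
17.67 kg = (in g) 1.767e+04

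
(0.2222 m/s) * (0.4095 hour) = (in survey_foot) 1075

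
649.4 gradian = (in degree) 584.5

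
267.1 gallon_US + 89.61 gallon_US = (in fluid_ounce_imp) 4.752e+04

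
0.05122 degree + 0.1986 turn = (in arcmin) 4293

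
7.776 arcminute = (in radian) 0.002262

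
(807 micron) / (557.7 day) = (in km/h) 6.029e-11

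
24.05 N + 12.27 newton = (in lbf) 8.165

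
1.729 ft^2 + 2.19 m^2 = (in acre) 0.0005809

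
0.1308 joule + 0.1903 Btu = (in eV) 1.254e+21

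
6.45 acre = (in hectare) 2.61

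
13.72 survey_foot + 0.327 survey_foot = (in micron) 4.282e+06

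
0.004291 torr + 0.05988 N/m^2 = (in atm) 6.237e-06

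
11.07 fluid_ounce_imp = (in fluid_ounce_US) 10.64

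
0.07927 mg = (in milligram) 0.07927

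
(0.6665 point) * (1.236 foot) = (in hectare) 8.858e-09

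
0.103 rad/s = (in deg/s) 5.901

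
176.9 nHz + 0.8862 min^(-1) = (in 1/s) 0.01477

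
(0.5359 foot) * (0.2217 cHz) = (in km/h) 0.001304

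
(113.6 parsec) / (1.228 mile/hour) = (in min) 1.064e+17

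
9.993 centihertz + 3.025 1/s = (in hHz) 0.03125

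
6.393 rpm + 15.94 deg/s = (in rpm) 9.05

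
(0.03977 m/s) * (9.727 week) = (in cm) 2.34e+07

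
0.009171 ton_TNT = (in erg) 3.837e+14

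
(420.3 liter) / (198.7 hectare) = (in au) 1.414e-18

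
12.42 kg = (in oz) 438.1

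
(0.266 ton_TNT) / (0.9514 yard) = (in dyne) 1.279e+14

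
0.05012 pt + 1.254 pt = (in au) 3.075e-15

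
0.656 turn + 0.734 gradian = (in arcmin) 1.421e+04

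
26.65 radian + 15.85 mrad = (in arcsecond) 5.5e+06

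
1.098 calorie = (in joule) 4.594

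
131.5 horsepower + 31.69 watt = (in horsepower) 131.5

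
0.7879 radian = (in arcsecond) 1.625e+05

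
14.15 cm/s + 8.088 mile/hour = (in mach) 0.01103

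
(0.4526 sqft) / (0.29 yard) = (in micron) 1.586e+05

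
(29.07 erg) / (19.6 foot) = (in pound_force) 1.094e-07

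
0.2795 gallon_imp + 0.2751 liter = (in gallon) 0.4083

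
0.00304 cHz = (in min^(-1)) 0.001824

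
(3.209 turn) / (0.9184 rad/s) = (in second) 21.95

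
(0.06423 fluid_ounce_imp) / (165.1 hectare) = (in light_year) 1.168e-28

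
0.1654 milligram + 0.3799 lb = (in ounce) 6.078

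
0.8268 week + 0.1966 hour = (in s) 5.008e+05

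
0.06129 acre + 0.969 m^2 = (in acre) 0.06153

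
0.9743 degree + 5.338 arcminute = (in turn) 0.002954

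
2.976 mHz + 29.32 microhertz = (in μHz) 3005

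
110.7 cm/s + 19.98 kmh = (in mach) 0.01955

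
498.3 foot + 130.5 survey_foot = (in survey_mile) 0.1191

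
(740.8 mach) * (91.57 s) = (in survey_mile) 1.435e+04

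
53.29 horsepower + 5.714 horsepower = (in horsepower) 59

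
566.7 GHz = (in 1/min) 3.4e+13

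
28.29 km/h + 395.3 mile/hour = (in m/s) 184.6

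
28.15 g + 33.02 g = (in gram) 61.17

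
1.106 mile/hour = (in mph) 1.106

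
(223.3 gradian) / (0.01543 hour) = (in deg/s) 3.618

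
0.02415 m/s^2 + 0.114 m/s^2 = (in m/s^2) 0.1381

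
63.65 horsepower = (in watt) 4.746e+04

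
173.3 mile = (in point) 7.906e+08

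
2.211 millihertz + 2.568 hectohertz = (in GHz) 2.568e-07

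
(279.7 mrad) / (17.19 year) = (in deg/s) 2.956e-08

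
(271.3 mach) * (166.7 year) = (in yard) 5.311e+14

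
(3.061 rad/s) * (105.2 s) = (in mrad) 3.22e+05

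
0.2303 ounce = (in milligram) 6529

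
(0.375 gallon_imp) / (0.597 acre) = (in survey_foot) 2.315e-06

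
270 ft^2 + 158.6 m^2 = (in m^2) 183.7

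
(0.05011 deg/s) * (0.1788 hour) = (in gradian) 35.84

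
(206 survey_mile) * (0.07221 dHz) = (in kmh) 8618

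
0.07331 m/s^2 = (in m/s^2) 0.07331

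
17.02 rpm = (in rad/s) 1.782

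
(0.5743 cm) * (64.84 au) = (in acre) 1.377e+07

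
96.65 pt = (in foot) 0.1119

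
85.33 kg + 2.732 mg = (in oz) 3010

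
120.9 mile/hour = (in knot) 105.1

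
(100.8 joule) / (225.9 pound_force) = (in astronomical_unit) 6.706e-13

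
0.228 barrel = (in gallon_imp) 7.974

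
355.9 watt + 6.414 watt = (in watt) 362.3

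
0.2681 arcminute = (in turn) 1.241e-05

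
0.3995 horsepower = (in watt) 297.9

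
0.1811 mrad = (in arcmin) 0.6226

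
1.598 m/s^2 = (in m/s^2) 1.598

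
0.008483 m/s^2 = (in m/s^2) 0.008483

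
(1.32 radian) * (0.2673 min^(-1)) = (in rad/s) 0.005881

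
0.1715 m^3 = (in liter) 171.5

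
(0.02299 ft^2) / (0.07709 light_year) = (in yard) 3.203e-18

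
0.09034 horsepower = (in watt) 67.37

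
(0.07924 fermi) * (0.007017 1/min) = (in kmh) 3.336e-20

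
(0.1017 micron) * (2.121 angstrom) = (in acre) 5.33e-21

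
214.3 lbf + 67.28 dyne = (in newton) 953.3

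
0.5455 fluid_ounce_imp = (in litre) 0.0155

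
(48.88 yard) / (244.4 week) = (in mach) 8.88e-10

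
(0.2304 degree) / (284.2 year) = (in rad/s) 4.487e-13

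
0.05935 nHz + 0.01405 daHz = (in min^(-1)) 8.43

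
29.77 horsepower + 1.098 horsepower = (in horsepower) 30.87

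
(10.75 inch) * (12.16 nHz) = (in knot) 6.454e-09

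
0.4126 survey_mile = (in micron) 6.64e+08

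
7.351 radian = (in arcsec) 1.516e+06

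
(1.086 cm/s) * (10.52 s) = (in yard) 0.1249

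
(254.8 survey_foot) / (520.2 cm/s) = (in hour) 0.004147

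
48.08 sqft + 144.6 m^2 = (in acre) 0.03684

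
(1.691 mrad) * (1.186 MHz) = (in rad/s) 2006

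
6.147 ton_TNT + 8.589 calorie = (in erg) 2.572e+17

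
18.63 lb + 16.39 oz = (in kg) 8.915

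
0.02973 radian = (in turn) 0.004732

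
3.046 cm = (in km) 3.046e-05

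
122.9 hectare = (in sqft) 1.323e+07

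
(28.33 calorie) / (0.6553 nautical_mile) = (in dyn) 9767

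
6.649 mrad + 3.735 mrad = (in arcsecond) 2142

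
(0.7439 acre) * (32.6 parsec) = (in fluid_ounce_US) 1.024e+26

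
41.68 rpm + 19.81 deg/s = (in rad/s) 4.71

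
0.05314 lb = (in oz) 0.8502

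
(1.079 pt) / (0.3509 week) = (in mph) 4.012e-09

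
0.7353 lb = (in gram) 333.5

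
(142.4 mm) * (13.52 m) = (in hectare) 0.0001925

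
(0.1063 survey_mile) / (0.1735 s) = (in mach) 2.896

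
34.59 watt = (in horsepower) 0.04639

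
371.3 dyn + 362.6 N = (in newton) 362.6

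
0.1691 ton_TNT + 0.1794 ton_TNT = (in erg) 1.458e+16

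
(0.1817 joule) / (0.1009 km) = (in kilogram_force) 0.0001836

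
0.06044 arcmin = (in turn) 2.798e-06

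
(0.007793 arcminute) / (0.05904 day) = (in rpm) 4.244e-09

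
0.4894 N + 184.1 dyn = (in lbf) 0.1104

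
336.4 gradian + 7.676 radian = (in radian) 12.96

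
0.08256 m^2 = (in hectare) 8.256e-06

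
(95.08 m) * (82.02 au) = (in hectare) 1.167e+11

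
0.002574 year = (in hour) 22.55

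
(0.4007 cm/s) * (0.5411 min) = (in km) 0.0001301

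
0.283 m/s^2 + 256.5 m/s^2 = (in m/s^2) 256.8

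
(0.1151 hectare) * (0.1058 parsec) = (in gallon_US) 9.927e+20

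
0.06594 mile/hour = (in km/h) 0.1061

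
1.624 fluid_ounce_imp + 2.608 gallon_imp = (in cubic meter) 0.0119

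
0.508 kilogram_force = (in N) 4.982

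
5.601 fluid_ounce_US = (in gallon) 0.04376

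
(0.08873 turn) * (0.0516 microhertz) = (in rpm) 2.747e-07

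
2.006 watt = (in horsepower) 0.00269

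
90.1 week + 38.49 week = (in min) 1.296e+06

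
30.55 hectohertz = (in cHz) 3.055e+05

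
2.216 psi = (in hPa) 152.8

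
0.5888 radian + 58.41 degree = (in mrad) 1608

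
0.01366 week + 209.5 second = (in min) 141.2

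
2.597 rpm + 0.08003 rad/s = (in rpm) 3.361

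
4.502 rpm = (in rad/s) 0.4714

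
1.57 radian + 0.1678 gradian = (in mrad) 1573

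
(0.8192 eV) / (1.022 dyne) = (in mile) 7.98e-18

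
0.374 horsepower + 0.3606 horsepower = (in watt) 547.8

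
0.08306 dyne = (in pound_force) 1.867e-07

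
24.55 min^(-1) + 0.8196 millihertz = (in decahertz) 0.041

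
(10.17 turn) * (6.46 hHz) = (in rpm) 3.942e+05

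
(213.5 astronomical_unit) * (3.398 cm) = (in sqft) 1.168e+13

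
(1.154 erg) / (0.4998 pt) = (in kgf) 6.674e-05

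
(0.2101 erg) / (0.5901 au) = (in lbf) 5.35e-20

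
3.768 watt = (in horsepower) 0.005053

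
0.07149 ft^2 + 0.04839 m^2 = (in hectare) 5.503e-06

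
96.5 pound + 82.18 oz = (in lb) 101.6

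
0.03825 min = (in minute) 0.03825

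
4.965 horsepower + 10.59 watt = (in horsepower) 4.979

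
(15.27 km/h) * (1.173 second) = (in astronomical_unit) 3.326e-11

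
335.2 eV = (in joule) 5.37e-17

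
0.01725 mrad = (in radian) 1.725e-05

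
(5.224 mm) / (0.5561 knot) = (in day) 2.113e-07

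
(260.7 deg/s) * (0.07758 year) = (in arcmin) 3.827e+10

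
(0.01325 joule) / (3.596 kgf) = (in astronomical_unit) 2.512e-15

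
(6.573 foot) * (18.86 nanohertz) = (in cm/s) 3.779e-06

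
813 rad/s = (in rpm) 7764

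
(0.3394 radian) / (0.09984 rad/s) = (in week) 5.621e-06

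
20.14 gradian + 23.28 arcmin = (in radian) 0.3231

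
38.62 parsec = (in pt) 3.378e+21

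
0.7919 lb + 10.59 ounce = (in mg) 6.594e+05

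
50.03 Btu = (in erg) 5.278e+11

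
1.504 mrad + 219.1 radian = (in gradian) 1.395e+04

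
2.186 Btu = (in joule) 2306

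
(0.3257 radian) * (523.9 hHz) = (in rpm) 1.629e+05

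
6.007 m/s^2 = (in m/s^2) 6.007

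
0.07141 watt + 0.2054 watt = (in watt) 0.2768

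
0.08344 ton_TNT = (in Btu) 3.309e+05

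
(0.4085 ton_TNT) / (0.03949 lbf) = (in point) 2.758e+13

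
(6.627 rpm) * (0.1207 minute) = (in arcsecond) 1.037e+06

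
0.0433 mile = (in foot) 228.6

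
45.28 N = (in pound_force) 10.18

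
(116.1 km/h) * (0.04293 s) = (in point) 3925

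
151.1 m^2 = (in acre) 0.03734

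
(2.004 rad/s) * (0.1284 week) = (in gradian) 9.907e+06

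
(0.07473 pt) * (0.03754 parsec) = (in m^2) 3.054e+10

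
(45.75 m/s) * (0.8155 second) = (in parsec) 1.209e-15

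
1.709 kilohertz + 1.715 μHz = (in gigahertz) 1.709e-06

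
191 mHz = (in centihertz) 19.1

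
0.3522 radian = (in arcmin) 1211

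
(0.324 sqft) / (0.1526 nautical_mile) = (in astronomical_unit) 7.12e-16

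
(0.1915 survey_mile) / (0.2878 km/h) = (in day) 0.04462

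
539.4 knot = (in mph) 620.7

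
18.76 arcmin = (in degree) 0.3127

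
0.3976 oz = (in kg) 0.01127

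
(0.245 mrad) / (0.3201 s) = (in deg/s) 0.04385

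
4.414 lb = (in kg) 2.002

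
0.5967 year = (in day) 217.8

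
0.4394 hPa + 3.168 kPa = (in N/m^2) 3212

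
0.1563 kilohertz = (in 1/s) 156.3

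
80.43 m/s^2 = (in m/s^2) 80.43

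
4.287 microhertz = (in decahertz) 4.287e-07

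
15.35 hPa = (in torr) 11.51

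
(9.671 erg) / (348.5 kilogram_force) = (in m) 2.83e-10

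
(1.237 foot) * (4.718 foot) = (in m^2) 0.5422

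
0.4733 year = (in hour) 4146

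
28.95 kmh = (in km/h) 28.95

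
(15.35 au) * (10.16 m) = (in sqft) 2.511e+14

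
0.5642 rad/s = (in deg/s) 32.33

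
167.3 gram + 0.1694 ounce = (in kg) 0.1721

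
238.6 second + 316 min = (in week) 0.03174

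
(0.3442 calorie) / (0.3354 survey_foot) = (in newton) 14.09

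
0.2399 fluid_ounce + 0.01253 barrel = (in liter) 1.999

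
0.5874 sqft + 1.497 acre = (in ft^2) 6.521e+04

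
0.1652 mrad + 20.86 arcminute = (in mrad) 6.233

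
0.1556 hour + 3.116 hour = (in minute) 196.3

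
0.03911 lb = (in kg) 0.01774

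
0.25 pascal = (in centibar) 0.00025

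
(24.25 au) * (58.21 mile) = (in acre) 8.398e+13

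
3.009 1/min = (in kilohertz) 5.015e-05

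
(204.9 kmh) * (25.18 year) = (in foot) 1.483e+11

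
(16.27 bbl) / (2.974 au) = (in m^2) 5.814e-12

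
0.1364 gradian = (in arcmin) 7.366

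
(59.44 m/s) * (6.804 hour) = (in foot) 4.777e+06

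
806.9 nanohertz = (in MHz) 8.069e-13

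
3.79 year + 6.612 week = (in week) 204.2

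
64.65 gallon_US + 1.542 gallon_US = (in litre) 250.6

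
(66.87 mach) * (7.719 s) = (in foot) 5.766e+05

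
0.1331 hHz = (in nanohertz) 1.331e+10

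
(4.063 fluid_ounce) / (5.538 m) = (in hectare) 2.17e-09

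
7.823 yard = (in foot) 23.47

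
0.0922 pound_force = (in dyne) 4.101e+04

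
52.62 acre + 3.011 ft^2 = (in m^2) 2.129e+05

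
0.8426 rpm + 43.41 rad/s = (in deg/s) 2492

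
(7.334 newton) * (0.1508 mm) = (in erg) 1.106e+04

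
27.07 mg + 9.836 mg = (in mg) 36.91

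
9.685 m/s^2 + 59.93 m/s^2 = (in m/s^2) 69.61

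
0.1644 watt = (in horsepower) 0.0002205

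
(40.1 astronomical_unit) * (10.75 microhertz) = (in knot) 1.254e+08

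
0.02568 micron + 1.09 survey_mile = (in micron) 1.754e+09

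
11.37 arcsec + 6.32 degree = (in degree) 6.323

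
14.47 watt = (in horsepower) 0.0194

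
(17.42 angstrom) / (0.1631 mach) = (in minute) 5.228e-13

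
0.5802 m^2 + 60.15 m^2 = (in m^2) 60.73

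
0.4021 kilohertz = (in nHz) 4.021e+11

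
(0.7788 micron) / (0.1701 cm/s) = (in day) 5.299e-09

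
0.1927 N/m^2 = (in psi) 2.795e-05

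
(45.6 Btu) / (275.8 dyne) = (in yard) 1.908e+07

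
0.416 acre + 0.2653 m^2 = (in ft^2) 1.812e+04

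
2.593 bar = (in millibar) 2593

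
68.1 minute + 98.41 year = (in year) 98.41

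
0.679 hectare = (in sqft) 7.309e+04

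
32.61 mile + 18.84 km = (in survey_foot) 2.34e+05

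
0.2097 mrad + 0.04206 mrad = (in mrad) 0.2518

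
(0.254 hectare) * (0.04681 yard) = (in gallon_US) 2.872e+04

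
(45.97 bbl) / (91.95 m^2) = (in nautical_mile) 4.292e-05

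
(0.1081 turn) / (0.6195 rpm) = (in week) 1.731e-05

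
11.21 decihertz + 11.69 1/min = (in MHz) 1.316e-06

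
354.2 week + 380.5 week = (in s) 4.443e+08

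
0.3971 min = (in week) 3.939e-05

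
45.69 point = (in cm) 1.612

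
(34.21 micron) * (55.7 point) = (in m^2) 6.722e-07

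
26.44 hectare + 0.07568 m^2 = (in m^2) 2.644e+05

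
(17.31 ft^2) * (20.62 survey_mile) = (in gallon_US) 1.41e+07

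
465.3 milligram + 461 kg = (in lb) 1016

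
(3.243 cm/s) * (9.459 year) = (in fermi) 9.674e+21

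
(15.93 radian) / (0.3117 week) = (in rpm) 0.0008069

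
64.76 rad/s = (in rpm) 618.4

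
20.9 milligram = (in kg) 2.09e-05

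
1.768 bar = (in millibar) 1768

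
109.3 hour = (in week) 0.6506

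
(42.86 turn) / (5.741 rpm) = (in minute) 7.466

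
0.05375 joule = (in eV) 3.355e+17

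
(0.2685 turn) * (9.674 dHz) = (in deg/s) 93.51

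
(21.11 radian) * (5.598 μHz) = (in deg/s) 0.006771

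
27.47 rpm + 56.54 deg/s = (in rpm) 36.89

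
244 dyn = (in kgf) 0.0002488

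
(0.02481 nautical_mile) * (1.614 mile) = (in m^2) 1.193e+05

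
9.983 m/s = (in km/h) 35.94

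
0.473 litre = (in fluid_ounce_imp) 16.65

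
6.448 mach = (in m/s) 2196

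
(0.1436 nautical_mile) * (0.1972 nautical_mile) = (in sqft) 1.045e+06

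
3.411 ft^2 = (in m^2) 0.3169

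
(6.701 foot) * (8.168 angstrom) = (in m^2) 1.668e-09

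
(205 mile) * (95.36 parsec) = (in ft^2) 1.045e+25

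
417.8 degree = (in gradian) 464.2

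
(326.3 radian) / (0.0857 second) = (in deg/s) 2.182e+05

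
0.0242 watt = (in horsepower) 3.245e-05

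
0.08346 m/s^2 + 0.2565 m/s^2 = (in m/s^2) 0.34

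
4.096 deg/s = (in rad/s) 0.07149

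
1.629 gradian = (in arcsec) 5278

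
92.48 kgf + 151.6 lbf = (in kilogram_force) 161.2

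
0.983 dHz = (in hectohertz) 0.000983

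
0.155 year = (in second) 4.888e+06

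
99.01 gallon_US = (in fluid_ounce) 1.267e+04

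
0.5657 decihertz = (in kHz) 5.657e-05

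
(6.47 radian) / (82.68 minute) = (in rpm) 0.01245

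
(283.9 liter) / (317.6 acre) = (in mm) 0.0002209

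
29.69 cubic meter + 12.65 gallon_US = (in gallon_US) 7856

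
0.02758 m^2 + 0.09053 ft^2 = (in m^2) 0.03599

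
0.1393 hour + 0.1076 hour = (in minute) 14.81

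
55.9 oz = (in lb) 3.494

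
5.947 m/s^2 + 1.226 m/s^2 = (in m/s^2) 7.173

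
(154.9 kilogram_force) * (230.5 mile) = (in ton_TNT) 0.1347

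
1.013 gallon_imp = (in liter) 4.605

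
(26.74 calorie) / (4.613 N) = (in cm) 2425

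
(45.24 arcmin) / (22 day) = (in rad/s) 6.923e-09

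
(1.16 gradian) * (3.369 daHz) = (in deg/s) 35.17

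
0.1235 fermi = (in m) 1.235e-16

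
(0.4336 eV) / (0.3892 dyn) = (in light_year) 1.887e-30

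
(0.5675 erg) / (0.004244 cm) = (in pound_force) 0.0003006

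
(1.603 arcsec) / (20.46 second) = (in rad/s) 3.798e-07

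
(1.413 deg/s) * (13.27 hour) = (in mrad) 1.178e+06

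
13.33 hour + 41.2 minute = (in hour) 14.02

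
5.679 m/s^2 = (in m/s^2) 5.679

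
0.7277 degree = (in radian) 0.0127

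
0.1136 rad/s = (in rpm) 1.085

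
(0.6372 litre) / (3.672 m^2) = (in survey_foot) 0.0005693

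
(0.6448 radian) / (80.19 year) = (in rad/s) 2.55e-10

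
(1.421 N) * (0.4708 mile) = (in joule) 1077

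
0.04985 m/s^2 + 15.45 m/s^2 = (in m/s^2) 15.5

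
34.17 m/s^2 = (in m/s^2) 34.17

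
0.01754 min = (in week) 1.74e-06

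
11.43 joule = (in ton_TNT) 2.732e-09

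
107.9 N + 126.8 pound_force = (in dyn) 6.719e+07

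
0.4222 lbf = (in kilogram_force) 0.1915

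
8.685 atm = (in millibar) 8800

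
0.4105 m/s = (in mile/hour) 0.9183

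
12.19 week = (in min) 1.229e+05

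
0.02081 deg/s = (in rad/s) 0.0003632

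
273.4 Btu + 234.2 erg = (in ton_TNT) 6.894e-05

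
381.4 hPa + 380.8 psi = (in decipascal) 2.664e+07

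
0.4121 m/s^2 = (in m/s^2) 0.4121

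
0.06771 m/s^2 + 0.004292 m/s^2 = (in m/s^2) 0.072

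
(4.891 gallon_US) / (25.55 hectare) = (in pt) 0.0002054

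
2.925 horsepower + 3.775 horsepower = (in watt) 4996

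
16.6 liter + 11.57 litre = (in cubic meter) 0.02817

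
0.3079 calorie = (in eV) 8.041e+18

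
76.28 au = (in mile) 7.091e+09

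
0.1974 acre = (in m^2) 798.8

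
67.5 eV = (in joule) 1.081e-17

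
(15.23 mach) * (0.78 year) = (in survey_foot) 4.185e+11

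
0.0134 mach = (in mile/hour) 10.21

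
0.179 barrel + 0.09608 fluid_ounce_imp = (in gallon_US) 7.519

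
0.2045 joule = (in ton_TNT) 4.888e-11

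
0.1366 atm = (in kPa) 13.84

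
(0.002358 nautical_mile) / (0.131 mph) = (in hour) 0.02071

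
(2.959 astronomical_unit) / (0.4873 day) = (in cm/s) 1.051e+09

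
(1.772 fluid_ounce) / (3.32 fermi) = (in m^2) 1.578e+10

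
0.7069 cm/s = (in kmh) 0.02545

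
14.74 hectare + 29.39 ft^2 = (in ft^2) 1.587e+06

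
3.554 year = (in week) 185.3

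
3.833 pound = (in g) 1739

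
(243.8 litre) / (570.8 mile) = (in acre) 6.558e-11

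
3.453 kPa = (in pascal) 3453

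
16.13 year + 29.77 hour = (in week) 841.2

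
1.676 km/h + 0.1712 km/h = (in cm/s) 51.31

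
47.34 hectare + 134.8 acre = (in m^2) 1.019e+06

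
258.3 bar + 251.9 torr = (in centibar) 2.586e+04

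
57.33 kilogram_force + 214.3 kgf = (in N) 2664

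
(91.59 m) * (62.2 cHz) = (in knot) 110.7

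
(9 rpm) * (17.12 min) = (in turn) 154.1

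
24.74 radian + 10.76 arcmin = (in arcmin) 8.506e+04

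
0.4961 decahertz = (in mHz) 4961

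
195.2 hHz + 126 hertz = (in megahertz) 0.01965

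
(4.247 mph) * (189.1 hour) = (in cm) 1.292e+08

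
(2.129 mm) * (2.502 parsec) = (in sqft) 1.769e+15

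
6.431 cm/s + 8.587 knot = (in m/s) 4.482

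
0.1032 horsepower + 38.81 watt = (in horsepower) 0.1552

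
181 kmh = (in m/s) 50.28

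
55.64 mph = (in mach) 0.07305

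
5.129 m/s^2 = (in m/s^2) 5.129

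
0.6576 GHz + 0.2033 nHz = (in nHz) 6.576e+17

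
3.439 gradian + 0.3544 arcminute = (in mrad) 54.12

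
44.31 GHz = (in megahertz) 4.431e+04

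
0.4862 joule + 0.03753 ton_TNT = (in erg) 1.57e+15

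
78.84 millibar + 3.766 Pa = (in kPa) 7.888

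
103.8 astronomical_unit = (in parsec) 0.0005032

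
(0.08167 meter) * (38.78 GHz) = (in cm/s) 3.167e+11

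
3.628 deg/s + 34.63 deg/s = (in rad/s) 0.6677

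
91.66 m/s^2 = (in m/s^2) 91.66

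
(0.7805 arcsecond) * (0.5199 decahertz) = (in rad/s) 1.967e-05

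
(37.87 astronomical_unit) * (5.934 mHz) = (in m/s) 3.362e+10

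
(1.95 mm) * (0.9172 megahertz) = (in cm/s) 1.789e+05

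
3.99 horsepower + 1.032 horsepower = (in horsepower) 5.022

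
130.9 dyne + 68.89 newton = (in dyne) 6.889e+06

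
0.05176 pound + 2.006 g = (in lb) 0.05618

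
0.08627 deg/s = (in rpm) 0.01438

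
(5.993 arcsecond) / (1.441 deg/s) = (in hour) 3.209e-07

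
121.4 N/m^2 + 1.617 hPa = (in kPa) 0.2831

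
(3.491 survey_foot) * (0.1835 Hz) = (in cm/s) 19.53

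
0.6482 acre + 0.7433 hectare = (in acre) 2.485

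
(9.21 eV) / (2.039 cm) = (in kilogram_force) 7.38e-18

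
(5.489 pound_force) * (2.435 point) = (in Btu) 1.988e-05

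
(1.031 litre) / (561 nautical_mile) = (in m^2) 9.923e-10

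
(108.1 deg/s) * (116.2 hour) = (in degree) 4.522e+07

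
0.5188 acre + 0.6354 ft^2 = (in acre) 0.5188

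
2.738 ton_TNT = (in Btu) 1.086e+07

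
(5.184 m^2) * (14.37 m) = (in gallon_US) 1.968e+04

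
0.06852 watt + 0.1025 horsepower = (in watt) 76.5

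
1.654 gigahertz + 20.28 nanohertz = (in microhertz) 1.654e+15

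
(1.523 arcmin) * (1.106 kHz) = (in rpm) 4.679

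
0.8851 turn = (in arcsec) 1.147e+06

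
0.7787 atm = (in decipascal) 7.89e+05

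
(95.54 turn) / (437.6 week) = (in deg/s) 0.00013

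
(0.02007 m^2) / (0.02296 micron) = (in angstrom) 8.741e+15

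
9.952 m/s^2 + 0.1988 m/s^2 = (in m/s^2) 10.15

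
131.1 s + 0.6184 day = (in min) 892.7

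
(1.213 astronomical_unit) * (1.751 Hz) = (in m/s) 3.177e+11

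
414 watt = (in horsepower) 0.5552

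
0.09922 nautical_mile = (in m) 183.8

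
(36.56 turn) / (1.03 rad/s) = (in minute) 3.717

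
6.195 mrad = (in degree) 0.3549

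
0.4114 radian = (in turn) 0.06548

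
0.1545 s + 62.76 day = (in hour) 1506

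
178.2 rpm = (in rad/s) 18.66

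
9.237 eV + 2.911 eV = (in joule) 1.946e-18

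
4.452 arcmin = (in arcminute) 4.452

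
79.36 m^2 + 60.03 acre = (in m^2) 2.43e+05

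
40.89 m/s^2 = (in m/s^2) 40.89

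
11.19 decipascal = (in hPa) 0.01119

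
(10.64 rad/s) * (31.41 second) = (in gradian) 2.128e+04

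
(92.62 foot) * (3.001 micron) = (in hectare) 8.472e-09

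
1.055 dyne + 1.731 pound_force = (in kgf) 0.7852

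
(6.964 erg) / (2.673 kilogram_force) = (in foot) 8.716e-08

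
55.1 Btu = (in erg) 5.813e+11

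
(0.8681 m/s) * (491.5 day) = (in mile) 2.291e+04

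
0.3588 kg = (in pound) 0.791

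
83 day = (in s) 7.171e+06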